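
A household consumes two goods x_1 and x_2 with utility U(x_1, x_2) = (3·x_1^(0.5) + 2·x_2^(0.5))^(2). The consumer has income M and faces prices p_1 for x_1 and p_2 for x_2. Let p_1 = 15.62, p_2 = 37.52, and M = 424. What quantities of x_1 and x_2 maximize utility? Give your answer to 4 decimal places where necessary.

x_1* = 22.9064, x_2* = 1.7645

From the CES first-order condition, (3/2)·(x_2/x_1)^(0.5) = p_1/p_2.
Solve for the ratio: x_2/x_1 = [(2/3)·p_1/p_2]^(2).
With the ratio pinned down, the budget gives x_1* = M/(p_1 + p_2·(x_2/x_1)) and x_2* = (x_2/x_1)·x_1*.
Numerically x_2/x_1 = 0.077029, so x_1* = 424/(15.62 + 37.52·0.077029) = 22.9064 and x_2* = 0.077029·22.9064 = 1.7645.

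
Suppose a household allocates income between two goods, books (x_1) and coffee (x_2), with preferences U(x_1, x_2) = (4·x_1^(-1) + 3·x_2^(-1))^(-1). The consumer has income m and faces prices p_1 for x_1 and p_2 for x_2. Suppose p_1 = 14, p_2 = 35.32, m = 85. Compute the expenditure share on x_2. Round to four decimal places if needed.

share on x_2 = 0.579

MRS = MU_x_1/MU_x_2 = (4/3)·(x_2/x_1)^(2). Set equal to p_1/p_2.
Solve for the ratio: x_2/x_1 = [(3/4)·p_1/p_2]^(0.5).
With the ratio pinned down, the budget gives x_1* = m/(p_1 + p_2·(x_2/x_1)) and x_2* = (x_2/x_1)·x_1*.
Numerically x_2/x_1 = 0.545236, so x_1* = 85/(14 + 35.32·0.545236) = 2.5558 and x_2* = 0.545236·2.5558 = 1.3935.
Expenditure on x_2: 35.32·1.3935 = 49.2188; share = 0.579.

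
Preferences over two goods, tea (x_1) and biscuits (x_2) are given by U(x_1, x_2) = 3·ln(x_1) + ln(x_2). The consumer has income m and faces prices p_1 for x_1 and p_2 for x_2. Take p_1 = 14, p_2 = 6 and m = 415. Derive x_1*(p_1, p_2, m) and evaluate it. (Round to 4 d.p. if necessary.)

x_1* = 22.2321

The MRS is 3·x_2/x_1. Set MRS = p_1/p_2.
Rearranging, p_2·x_2 = (1/3)·p_1·x_1. Substituting into the budget gives p_1·x_1·(1 + (1/3)) = m.
Demand: x_1*(p_1,p_2,m) = 0.75·m/p_1 and x_2* = 0.25·m/p_2.
At p_1=14, p_2=6, m=415: x_1* = 0.75·415/14 = 22.2321.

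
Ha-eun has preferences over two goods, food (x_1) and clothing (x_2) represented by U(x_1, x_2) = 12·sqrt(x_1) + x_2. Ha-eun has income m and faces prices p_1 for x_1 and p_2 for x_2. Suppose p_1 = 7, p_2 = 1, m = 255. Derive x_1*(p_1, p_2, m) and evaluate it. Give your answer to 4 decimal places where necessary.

x_1* = 0.7347

Thus x_1* = (6·p_2/p_1)² — independent of m — with the rest of income spent on x_2.
Plugging in: x_1* = (6·1/7)² = 0.7347.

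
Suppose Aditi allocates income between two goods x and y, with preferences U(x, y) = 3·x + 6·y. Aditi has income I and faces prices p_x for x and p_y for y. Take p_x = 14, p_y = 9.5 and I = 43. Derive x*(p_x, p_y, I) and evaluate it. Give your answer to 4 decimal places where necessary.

x* = 0

Linear utility — the consumer picks whichever good has higher MU/price: 3/14 = 0.2143 vs 6/9.5 = 0.6316.
y gives more utility per dollar, so spend all income on y: y* = I/p_y, x* = 0.
Numerically: x* = 0, y* = 4.5263.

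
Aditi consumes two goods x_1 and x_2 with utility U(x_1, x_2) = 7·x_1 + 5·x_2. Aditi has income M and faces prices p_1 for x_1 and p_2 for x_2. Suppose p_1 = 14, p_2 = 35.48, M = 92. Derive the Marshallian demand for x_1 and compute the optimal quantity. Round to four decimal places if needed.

Linear utility — the consumer picks whichever good has higher MU/price: 7/14 = 0.5 vs 5/35.48 = 0.1409.
x_1 gives more utility per dollar, so spend all income on x_1: x_1* = M/p_1, x_2* = 0.
Numerically: x_1* = 6.5714, x_2* = 0.

x_1* = 6.5714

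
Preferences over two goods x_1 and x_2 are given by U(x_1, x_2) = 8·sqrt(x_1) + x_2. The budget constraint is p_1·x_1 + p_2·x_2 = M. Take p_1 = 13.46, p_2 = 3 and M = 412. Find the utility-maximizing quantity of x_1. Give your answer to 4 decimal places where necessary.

x_1* = 0.7948

Thus x_1* = (4·p_2/p_1)² — independent of M — with the rest of income spent on x_2.
Plugging in: x_1* = (4·3/13.46)² = 0.7948.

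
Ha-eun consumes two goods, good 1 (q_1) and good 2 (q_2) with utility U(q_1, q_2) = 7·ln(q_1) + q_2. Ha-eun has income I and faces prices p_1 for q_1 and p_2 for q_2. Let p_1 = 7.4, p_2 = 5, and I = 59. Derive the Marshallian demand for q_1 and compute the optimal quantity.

q_1* = 4.7297

Set MRS = p_1/p_2: (7/q_1)/1 = p_1/p_2.
So q_1*(p_1,p_2) = 7·p_2/p_1, independent of income; and q_2* = (I − 7·p_2)/p_2.
At the given prices: q_1* = 7·5/7.4 = 4.7297.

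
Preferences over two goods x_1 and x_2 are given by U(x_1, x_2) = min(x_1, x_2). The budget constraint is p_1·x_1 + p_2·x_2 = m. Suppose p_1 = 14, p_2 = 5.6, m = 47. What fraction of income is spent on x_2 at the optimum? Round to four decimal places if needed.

share on x_2 = 0.2857

Leontief preferences: the optimum is at the kink where x_1/1 = x_2/1, i.e. x_2 = x_1.
Budget: p_1·x_1 + p_2·x_1 = m, so (p_1 + p_2)·x_1 = m.
Demand: x_1*(p_1,p_2,m) = m/(p_1 + p_2), x_2* = m/(p_1 + p_2).
Here 14 + 5.6 = 19.6, giving x_1* = 2.398 and x_2* = 2.398.
Expenditure on x_2: 5.6·2.398 = 13.4286; share = 0.2857.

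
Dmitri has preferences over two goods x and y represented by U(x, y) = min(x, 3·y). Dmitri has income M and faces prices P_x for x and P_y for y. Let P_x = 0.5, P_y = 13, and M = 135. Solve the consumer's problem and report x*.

With perfect complements, no substitution: consume in ratio x:y = 3:1.
Budget: P_x·x + P_y·(1/3)·x = M, so (3·P_x + P_y)·x = 3·M.
Demand: x*(P_x,P_y,M) = 3·M/(3·P_x + P_y), y* = M/(3·P_x + P_y).
Here 3·0.5 + 13 = 14.5, giving x* = 27.931.

x* = 27.931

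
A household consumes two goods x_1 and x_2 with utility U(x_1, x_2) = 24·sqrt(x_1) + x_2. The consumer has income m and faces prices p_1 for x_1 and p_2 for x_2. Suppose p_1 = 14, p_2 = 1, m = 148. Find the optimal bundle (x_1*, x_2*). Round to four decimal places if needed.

MU_x_1 = 12/√x_1, MU_x_2 = 1. Tangency: 12/√x_1 = p_1/p_2.
Solve: √x_1 = 12·p_2/p_1, so x_1*(p_1,p_2) = (12·p_2/p_1)², and x_2* = (m − p_1·x_1*)/p_2.
Plugging in: x_1* = (12·1/14)² = 0.7347, x_2* = 137.7143.

x_1* = 0.7347, x_2* = 137.7143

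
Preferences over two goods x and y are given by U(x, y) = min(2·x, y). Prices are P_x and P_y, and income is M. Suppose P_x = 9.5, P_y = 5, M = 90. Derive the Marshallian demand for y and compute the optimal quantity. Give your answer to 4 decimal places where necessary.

y* = 9.2308

Leontief preferences: the optimum is at the kink where x/1 = y/2, i.e. y = 2·x.
Budget: P_x·x + P_y·2·x = M, so (P_x + 2·P_y)·x = M.
Demand: x*(P_x,P_y,M) = M/(P_x + 2·P_y), y* = 2·M/(P_x + 2·P_y).
Here 9.5 + 2·5 = 19.5, giving y* = 9.2308.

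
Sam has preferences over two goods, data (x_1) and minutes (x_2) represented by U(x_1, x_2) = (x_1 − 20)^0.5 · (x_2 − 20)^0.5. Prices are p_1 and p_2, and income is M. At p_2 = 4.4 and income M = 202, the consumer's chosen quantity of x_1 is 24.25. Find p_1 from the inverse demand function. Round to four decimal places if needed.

p_1 = 4

Let x_1' = x_1−20, x_2' = x_2−20. MRS = x_2'/x_1' = p_1/p_2.
Substituting into the budget: x_1* = 20 + 0.5·(M − 20·p_1 − 20·p_2)/p_1, and x_2* = 20 + 0.5·(…)/p_2.
Set x_1* = 24.25 in the demand function and solve for p_1: p_1 = 4.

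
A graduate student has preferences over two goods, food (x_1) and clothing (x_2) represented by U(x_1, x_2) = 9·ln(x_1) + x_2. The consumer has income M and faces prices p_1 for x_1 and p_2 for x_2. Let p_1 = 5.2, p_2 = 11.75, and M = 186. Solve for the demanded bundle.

Set MRS = p_1/p_2: (9/x_1)/1 = p_1/p_2.
So x_1*(p_1,p_2) = 9·p_2/p_1, independent of income; and x_2* = (M − 9·p_2)/p_2.
At the given prices: x_1* = 9·11.75/5.2 = 20.3365, and x_2* = 6.8298.

x_1* = 20.3365, x_2* = 6.8298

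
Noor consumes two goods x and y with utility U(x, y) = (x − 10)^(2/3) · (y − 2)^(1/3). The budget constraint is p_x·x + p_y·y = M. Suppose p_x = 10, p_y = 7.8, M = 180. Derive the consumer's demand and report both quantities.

Let x' = x−10, y' = y−2. MRS = 2·y'/x' = p_x/p_y.
After buying the subsistence bundle (10, 2), a share 2/3 of the remaining income goes to x: x* = 10 + 2/3·(M − 10p_x − 2p_y)/p_x.
Discretionary income = 180 − 10·10 − 2·7.8 = 64.4; x* = 10 + 2/3·64.4/10 = 14.2933; y* = 2 + 1/3·64.4/7.8 = 4.7521.

x* = 14.2933, y* = 4.7521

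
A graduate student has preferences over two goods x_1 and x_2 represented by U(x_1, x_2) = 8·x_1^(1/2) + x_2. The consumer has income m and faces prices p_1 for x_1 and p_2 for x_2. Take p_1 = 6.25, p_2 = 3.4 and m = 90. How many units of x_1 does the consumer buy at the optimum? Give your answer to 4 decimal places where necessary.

x_1* = 4.735

Set MRS = p_1/p_2: 4·x_1^(−1/2) = p_1/p_2.
Solve: √x_1 = 4·p_2/p_1, so x_1*(p_1,p_2) = (4·p_2/p_1)², and x_2* = (m − p_1·x_1*)/p_2.
Plugging in: x_1* = (4·3.4/6.25)² = 4.735.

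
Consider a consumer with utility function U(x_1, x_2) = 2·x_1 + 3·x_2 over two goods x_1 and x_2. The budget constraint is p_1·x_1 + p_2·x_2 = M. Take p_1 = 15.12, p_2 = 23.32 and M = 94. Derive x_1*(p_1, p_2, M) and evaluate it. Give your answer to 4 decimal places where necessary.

Perfect substitutes: compare marginal utility per dollar. 2/p_1 vs 3/p_2 → 0.1323 vs 0.1286.
x_1 gives more utility per dollar, so spend all income on x_1: x_1* = M/p_1, x_2* = 0.
Numerically: x_1* = 6.2169, x_2* = 0.

x_1* = 6.2169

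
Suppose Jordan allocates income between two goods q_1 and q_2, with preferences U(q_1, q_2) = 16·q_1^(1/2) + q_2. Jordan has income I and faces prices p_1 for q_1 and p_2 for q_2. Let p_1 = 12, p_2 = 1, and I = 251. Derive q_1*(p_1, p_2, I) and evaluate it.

q_1* = 0.4444

MU_q_1 = 8/√q_1, MU_q_2 = 1. Tangency: 8/√q_1 = p_1/p_2.
Thus q_1* = (8·p_2/p_1)² — independent of I — with the rest of income spent on q_2.
Plugging in: q_1* = (8·1/12)² = 0.4444.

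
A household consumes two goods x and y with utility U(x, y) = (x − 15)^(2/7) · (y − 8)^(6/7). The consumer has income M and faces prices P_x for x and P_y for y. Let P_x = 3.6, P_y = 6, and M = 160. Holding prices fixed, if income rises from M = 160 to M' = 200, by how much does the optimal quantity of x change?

MRS = (1/3)·(y−8)/(x−15). Tangency with P_x/P_y gives y−8 = 3·(P_x/P_y)·(x−15).
After buying the subsistence bundle (15, 8), a share 0.25 of the remaining income goes to x: x* = 15 + 0.25·(M − 15P_x − 8P_y)/P_x.
Discretionary income = 160 − 15·3.6 − 8·6 = 58; x* = 15 + 0.25·58/3.6 = 19.0278.
At M' = 200: x* = 21.8056. Change: 21.8056 − 19.0278 = 2.7778.

Δx* = 2.7778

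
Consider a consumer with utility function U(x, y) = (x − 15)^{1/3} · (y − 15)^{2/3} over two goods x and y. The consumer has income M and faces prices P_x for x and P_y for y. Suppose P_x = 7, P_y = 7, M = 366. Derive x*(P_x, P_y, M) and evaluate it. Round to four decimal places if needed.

Let x' = x−15, y' = y−15. MRS = (1/2)·y'/x' = P_x/P_y.
Substituting into the budget: x* = 15 + 1/3·(M − 15·P_x − 15·P_y)/P_x, and y* = 15 + 2/3·(…)/P_y.
Discretionary income = 366 − 15·7 − 15·7 = 156; x* = 15 + 1/3·156/7 = 22.4286.

x* = 22.4286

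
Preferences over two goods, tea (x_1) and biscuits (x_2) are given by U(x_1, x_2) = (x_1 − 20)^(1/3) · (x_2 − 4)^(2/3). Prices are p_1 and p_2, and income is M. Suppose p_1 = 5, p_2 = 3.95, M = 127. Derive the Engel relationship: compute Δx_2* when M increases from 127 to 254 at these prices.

MRS = (1/2)·(x_2−4)/(x_1−20). Tangency with p_1/p_2 gives x_2−4 = 2·(p_1/p_2)·(x_1−20).
After buying the subsistence bundle (20, 4), a share 1/3 of the remaining income goes to x_1: x_1* = 20 + 1/3·(M − 20p_1 − 4p_2)/p_1.
Discretionary income = 127 − 20·5 − 4·3.95 = 11.2; x_2* = 4 + 2/3·11.2/3.95 = 5.8903.
At M' = 254: x_2* = 27.3249. Change: 27.3249 − 5.8903 = 21.4346.

Δx_2* = 21.4346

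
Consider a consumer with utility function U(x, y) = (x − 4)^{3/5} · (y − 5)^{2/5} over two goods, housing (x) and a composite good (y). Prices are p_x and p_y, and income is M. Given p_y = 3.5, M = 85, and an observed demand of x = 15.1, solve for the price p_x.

p_x = 3

Let x' = x−4, y' = y−5. MRS = (3/2)·y'/x' = p_x/p_y.
Substituting into the budget: x* = 4 + 0.6·(M − 4·p_x − 5·p_y)/p_x, and y* = 5 + 0.4·(…)/p_y.
Set x* = 15.1 in the demand function and solve for p_x: p_x = 3.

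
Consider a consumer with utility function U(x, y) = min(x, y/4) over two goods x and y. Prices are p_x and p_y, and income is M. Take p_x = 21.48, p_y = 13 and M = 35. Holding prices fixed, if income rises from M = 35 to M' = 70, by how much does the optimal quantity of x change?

Leontief preferences: the optimum is at the kink where x/1 = y/4, i.e. y = 4·x.
Budget: p_x·x + p_y·4·x = M, so (p_x + 4·p_y)·x = M.
Demand: x*(p_x,p_y,M) = M/(p_x + 4·p_y), y* = 4·M/(p_x + 4·p_y).
Here 21.48 + 4·13 = 73.48, giving x* = 0.4763.
At M' = 70: x* = 0.9526. Change: 0.9526 − 0.4763 = 0.4763.

Δx* = 0.4763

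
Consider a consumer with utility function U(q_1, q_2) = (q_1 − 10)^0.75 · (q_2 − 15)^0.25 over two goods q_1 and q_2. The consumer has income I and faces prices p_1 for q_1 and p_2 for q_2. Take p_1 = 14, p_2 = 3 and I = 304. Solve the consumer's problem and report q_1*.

q_1* = 16.375

MRS = 3·(q_2−15)/(q_1−10). Tangency with p_1/p_2 gives q_2−15 = (1/3)·(p_1/p_2)·(q_1−10).
After buying the subsistence bundle (10, 15), a share 0.75 of the remaining income goes to q_1: q_1* = 10 + 0.75·(I − 10p_1 − 15p_2)/p_1.
Discretionary income = 304 − 10·14 − 15·3 = 119; q_1* = 10 + 0.75·119/14 = 16.375.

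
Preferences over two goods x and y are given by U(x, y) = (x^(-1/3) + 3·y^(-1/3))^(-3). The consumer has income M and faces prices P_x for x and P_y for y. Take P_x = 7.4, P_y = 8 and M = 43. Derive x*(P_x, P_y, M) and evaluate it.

From the CES first-order condition, (1/3)·(y/x)^(4/3) = P_x/P_y.
Solve for the ratio: y/x = [3·P_x/P_y]^(0.75).
Substitute y = (y/x)·x into the budget: x* = M/(P_x + P_y·(y/x)).
Numerically y/x = 2.150043, so x* = 43/(7.4 + 8·2.150043) = 1.7479.

x* = 1.7479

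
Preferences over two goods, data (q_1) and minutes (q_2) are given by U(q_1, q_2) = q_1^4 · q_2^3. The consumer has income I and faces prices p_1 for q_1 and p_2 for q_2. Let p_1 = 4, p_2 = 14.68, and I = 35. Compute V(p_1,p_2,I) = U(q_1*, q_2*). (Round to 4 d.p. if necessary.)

V = 666.7693

MU_q_1/MU_q_2 = (4·q_2)/(3·q_1); tangency sets this equal to p_1/p_2.
So 4·p_2·q_2 = 3·p_1·q_1; combined with the budget, a share 4/7 of income goes to q_1.
Demand: q_1*(p_1,p_2,I) = 4/7·I/p_1 and q_2* = 3/7·I/p_2.
At p_1=4, p_2=14.68, I=35: q_1* = 4/7·35/4 = 5, q_2* = 1.0218.
Utility at the optimum: U(5, 1.0218) = 666.7693.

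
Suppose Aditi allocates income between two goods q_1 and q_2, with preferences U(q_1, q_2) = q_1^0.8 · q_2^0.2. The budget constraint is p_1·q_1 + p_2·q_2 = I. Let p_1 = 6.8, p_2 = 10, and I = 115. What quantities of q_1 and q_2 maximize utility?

Tangency: MRS = 4·q_2/q_1 = p_1/p_2.
Rearranging, p_2·q_2 = (1/4)·p_1·q_1. Substituting into the budget gives p_1·q_1·(1 + (1/4)) = I.
Demand: q_1*(p_1,p_2,I) = 0.8·I/p_1 and q_2* = 0.2·I/p_2.
At p_1=6.8, p_2=10, I=115: q_1* = 0.8·115/6.8 = 13.5294, q_2* = 2.3.

q_1* = 13.5294, q_2* = 2.3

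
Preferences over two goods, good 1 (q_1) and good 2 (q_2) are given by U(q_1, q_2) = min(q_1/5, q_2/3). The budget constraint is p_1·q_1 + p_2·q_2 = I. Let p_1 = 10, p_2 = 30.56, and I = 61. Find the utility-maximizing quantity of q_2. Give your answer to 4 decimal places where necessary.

q_2* = 1.2916

Leontief preferences: the optimum is at the kink where q_1/5 = q_2/3, i.e. q_2 = (3/5)·q_1.
Budget: p_1·q_1 + p_2·(3/5)·q_1 = I, so (5·p_1 + 3·p_2)·q_1 = 5·I.
Demand: q_1*(p_1,p_2,I) = 5·I/(5·p_1 + 3·p_2), q_2* = 3·I/(5·p_1 + 3·p_2).
Here 5·10 + 3·30.56 = 141.68, giving q_2* = 1.2916.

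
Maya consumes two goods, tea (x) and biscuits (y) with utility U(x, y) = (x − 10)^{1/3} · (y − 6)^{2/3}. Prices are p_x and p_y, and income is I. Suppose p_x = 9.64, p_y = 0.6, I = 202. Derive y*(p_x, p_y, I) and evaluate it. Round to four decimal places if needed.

y* = 119.3333

Substituting into the budget: x* = 10 + 1/3·(I − 10·p_x − 6·p_y)/p_x, and y* = 6 + 2/3·(…)/p_y.
Discretionary income = 202 − 10·9.64 − 6·0.6 = 102; y* = 6 + 2/3·102/0.6 = 119.3333.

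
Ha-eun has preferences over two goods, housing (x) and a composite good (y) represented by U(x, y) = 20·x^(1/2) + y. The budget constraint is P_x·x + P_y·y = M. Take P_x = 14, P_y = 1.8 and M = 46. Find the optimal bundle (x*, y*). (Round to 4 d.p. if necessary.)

x* = 1.6531, y* = 12.6984

Set MRS = P_x/P_y: 10·x^(−1/2) = P_x/P_y.
Solve: √x = 10·P_y/P_x, so x*(P_x,P_y) = (10·P_y/P_x)², and y* = (M − P_x·x*)/P_y.
Plugging in: x* = (10·1.8/14)² = 1.6531, y* = 12.6984.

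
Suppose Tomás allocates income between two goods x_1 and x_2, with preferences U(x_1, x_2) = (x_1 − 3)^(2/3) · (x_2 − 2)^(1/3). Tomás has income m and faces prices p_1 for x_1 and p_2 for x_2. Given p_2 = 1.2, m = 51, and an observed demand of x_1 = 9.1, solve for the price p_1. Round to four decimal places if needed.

p_1 = 4

Let x_1' = x_1−3, x_2' = x_2−2. MRS = 2·x_2'/x_1' = p_1/p_2.
After buying the subsistence bundle (3, 2), a share 2/3 of the remaining income goes to x_1: x_1* = 3 + 2/3·(m − 3p_1 − 2p_2)/p_1.
Set x_1* = 9.1 in the demand function and solve for p_1: p_1 = 4.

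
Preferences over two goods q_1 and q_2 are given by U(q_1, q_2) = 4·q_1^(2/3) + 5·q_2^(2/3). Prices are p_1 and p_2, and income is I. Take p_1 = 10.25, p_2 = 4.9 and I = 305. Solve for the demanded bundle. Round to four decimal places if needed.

MRS = MU_q_1/MU_q_2 = (4/5)·(q_2/q_1)^(1/3). Set equal to p_1/p_2.
Hence q_2/q_1 = ((5/4)·p_1/p_2)^(1/(1/3)), i.e. raised to the 3 power.
With the ratio pinned down, the budget gives q_1* = I/(p_1 + p_2·(q_2/q_1)) and q_2* = (q_2/q_1)·q_1*.
Numerically q_2/q_1 = 17.877772, so q_1* = 305/(10.25 + 4.9·17.877772) = 3.117 and q_2* = 17.877772·3.117 = 55.7247.

q_1* = 3.117, q_2* = 55.7247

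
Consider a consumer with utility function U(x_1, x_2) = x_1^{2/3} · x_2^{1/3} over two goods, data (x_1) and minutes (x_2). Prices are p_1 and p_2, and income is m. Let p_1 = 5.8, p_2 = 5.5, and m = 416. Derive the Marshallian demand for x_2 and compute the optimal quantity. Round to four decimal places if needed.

The MRS is 2·x_2/x_1. Set MRS = p_1/p_2.
Rearranging, p_2·x_2 = (1/2)·p_1·x_1. Substituting into the budget gives p_1·x_1·(1 + (1/2)) = m.
Demand: x_1*(p_1,p_2,m) = 2/3·m/p_1 and x_2* = 1/3·m/p_2.
At p_1=5.8, p_2=5.5, m=416: x_2* = 1/3·416/5.5 = 25.2121.

x_2* = 25.2121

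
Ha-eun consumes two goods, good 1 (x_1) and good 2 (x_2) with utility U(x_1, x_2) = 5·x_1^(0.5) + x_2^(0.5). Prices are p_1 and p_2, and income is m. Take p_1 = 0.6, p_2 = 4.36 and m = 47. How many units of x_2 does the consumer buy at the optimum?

MU_x_1 ∝ 5·x_1^(-0.5), MU_x_2 ∝ x_2^(-0.5), so MRS = 5·(x_2/x_1)^(0.5) = p_1/p_2.
Solve for the ratio: x_2/x_1 = [(1/5)·p_1/p_2]^(2).
Substitute x_2 = (x_2/x_1)·x_1 into the budget: x_1* = m/(p_1 + p_2·(x_2/x_1)).
Numerically x_2/x_1 = 0.000758, so x_1* = 47/(0.6 + 4.36·0.000758) = 77.9045 and x_2* = 0.000758·77.9045 = 0.059.

x_2* = 0.059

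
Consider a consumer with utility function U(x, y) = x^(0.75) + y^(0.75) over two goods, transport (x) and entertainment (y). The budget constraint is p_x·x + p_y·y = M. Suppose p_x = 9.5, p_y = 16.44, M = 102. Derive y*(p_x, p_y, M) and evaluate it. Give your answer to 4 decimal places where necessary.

y* = 1.0035

From the CES first-order condition, (y/x)^(0.25) = p_x/p_y.
Solve for the ratio: y/x = [p_x/p_y]^(4).
Substitute y = (y/x)·x into the budget: x* = M/(p_x + p_y·(y/x)).
Numerically y/x = 0.111503, so x* = 102/(9.5 + 16.44·0.111503) = 9.0002 and y* = 0.111503·9.0002 = 1.0035.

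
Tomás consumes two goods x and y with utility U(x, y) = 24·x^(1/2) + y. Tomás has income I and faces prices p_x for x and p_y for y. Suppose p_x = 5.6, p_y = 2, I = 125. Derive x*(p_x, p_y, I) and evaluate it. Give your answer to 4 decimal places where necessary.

x* = 18.3673

Plugging in: x* = (12·2/5.6)² = 18.3673.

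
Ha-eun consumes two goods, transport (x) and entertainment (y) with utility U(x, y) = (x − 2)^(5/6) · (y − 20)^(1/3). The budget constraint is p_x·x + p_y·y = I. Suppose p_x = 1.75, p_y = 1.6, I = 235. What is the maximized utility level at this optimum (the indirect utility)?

MRS = (5/2)·(y−20)/(x−2). Tangency with p_x/p_y gives y−20 = (2/5)·(p_x/p_y)·(x−2).
After buying the subsistence bundle (2, 20), a share 5/7 of the remaining income goes to x: x* = 2 + 5/7·(I − 2p_x − 20p_y)/p_x.
Discretionary income = 235 − 2·1.75 − 20·1.6 = 199.5; x* = 2 + 5/7·199.5/1.75 = 83.4286; y* = 20 + 2/7·199.5/1.6 = 55.625.
Utility at the optimum: U(83.4286, 55.625) = 128.6962.

V = 128.6962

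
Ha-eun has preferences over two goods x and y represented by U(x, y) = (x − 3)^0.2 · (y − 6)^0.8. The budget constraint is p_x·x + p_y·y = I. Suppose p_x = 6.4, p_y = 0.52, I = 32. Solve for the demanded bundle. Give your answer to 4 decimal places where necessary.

x* = 3.3025, y* = 20.8923

This is Cobb-Douglas in (x−3, y−6): tangency gives 0.2·p_y·(y−6) = 0.8·p_x·(x−3).
After buying the subsistence bundle (3, 6), a share 0.2 of the remaining income goes to x: x* = 3 + 0.2·(I − 3p_x − 6p_y)/p_x.
Discretionary income = 32 − 3·6.4 − 6·0.52 = 9.68; x* = 3 + 0.2·9.68/6.4 = 3.3025; y* = 6 + 0.8·9.68/0.52 = 20.8923.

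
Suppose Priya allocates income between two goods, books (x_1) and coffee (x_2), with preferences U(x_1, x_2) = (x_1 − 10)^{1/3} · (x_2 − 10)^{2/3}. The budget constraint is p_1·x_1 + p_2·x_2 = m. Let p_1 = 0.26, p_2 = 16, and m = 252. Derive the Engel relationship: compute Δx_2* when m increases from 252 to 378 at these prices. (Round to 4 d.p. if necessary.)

Let x_1' = x_1−10, x_2' = x_2−10. MRS = (1/2)·x_2'/x_1' = p_1/p_2.
After buying the subsistence bundle (10, 10), a share 1/3 of the remaining income goes to x_1: x_1* = 10 + 1/3·(m − 10p_1 − 10p_2)/p_1.
Discretionary income = 252 − 10·0.26 − 10·16 = 89.4; x_2* = 10 + 2/3·89.4/16 = 13.725.
At m' = 378: x_2* = 18.975. Change: 18.975 − 13.725 = 5.25.

Δx_2* = 5.25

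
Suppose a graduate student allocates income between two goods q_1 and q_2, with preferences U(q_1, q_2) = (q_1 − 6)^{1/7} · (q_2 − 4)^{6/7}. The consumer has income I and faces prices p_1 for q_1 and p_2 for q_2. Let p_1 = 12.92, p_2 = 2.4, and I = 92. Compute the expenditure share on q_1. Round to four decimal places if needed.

Let q_1' = q_1−6, q_2' = q_2−4. MRS = (1/6)·q_2'/q_1' = p_1/p_2.
After buying the subsistence bundle (6, 4), a share 1/7 of the remaining income goes to q_1: q_1* = 6 + 1/7·(I − 6p_1 − 4p_2)/p_1.
Discretionary income = 92 − 6·12.92 − 4·2.4 = 4.88; q_1* = 6 + 1/7·4.88/12.92 = 6.054; q_2* = 4 + 6/7·4.88/2.4 = 5.7429.
Expenditure on q_1: 12.92·6.054 = 78.2171; share = 0.8502.

share on q_1 = 0.8502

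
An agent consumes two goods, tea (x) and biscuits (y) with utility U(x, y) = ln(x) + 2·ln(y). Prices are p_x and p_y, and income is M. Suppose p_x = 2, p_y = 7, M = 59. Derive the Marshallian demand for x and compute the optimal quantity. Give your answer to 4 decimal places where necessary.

Tangency: MRS = (1/2)·y/x = p_x/p_y.
Rearranging, p_y·y = 2·p_x·x. Substituting into the budget gives p_x·x·(1 + 2) = M.
Demand: x*(p_x,p_y,M) = 1/3·M/p_x and y* = 2/3·M/p_y.
At p_x=2, p_y=7, M=59: x* = 1/3·59/2 = 9.8333.

x* = 9.8333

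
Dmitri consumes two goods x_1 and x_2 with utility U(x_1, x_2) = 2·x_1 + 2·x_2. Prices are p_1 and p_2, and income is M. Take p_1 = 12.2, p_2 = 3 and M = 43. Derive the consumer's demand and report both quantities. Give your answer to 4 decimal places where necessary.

Linear utility — the consumer picks whichever good has higher MU/price: 2/12.2 = 0.1639 vs 2/3 = 0.6667.
x_2 gives more utility per dollar, so spend all income on x_2: x_2* = M/p_2, x_1* = 0.
Numerically: x_1* = 0, x_2* = 14.3333.

x_1* = 0, x_2* = 14.3333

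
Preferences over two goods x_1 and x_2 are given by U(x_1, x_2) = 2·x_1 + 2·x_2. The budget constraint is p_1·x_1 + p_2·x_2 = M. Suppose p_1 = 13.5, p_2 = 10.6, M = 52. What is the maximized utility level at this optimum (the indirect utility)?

V = 9.8113

Linear utility — the consumer picks whichever good has higher MU/price: 2/13.5 = 0.1481 vs 2/10.6 = 0.1887.
x_2 gives more utility per dollar, so spend all income on x_2: x_2* = M/p_2, x_1* = 0.
Numerically: x_1* = 0, x_2* = 4.9057.
Utility at the optimum: U(0, 4.9057) = 9.8113.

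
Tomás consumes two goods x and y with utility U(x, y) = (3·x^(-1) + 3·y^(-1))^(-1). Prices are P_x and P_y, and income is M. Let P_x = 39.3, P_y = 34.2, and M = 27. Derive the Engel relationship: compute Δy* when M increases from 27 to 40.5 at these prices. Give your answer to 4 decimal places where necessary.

Δy* = 0.1905

From the CES first-order condition, (y/x)^(2) = P_x/P_y.
Hence y/x = (P_x/P_y)^(1/(2)), i.e. raised to the 0.5 power.
With the ratio pinned down, the budget gives x* = M/(P_x + P_y·(y/x)) and y* = (y/x)·x*.
Numerically y/x = 1.071971, so x* = 27/(39.3 + 34.2·1.071971) = 0.3554 and y* = 1.071971·0.3554 = 0.381.
At M' = 40.5: y* = 0.5715. Change: 0.5715 − 0.381 = 0.1905.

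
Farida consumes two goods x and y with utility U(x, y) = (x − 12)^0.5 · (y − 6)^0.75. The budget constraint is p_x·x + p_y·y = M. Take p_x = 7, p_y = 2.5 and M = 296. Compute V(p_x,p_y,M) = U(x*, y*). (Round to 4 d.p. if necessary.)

Discretionary income = 296 − 12·7 − 6·2.5 = 197; x* = 12 + 0.4·197/7 = 23.2571; y* = 6 + 0.6·197/2.5 = 53.28.
Utility at the optimum: U(23.2571, 53.28) = 60.4954.

V = 60.4954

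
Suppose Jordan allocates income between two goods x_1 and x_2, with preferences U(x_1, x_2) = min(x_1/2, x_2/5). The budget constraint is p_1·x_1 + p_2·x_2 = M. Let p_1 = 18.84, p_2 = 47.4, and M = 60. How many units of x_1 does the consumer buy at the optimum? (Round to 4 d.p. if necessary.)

x_1* = 0.4369

With perfect complements, no substitution: consume in ratio x_1:x_2 = 2:5.
Budget: p_1·x_1 + p_2·(5/2)·x_1 = M, so (2·p_1 + 5·p_2)·x_1 = 2·M.
Demand: x_1*(p_1,p_2,M) = 2·M/(2·p_1 + 5·p_2), x_2* = 5·M/(2·p_1 + 5·p_2).
Here 2·18.84 + 5·47.4 = 274.68, giving x_1* = 0.4369.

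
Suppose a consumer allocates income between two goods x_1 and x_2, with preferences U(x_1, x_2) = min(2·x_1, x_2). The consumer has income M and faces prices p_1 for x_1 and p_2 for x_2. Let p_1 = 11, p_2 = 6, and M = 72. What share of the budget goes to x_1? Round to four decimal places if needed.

share on x_1 = 0.4783

Leontief preferences: the optimum is at the kink where x_1/1 = x_2/2, i.e. x_2 = 2·x_1.
Budget: p_1·x_1 + p_2·2·x_1 = M, so (p_1 + 2·p_2)·x_1 = M.
Demand: x_1*(p_1,p_2,M) = M/(p_1 + 2·p_2), x_2* = 2·M/(p_1 + 2·p_2).
Here 11 + 2·6 = 23, giving x_1* = 3.1304 and x_2* = 6.2609.
Expenditure on x_1: 11·3.1304 = 34.4348; share = 0.4783.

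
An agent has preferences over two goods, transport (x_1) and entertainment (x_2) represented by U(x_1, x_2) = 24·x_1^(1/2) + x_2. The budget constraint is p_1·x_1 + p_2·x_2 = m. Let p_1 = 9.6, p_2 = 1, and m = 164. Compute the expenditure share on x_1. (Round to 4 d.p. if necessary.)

Utility is quasi-linear in x_2; the FOC for x_1 is 12/√x_1 = p_1/p_2.
Solve: √x_1 = 12·p_2/p_1, so x_1*(p_1,p_2) = (12·p_2/p_1)², and x_2* = (m − p_1·x_1*)/p_2.
Plugging in: x_1* = (12·1/9.6)² = 1.5625, x_2* = 149.
Expenditure on x_1: 9.6·1.5625 = 15; share = 0.0915.

share on x_1 = 0.0915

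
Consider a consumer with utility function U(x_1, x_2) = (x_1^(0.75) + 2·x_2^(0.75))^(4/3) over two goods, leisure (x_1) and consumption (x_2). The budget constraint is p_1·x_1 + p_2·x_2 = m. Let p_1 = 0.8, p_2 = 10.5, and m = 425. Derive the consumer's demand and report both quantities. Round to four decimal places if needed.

MU_x_1 ∝ x_1^(-0.25), MU_x_2 ∝ 2·x_2^(-0.25), so MRS = (1/2)·(x_2/x_1)^(0.25) = p_1/p_2.
Solve for the ratio: x_2/x_1 = [2·p_1/p_2]^(4).
Substitute x_2 = (x_2/x_1)·x_1 into the budget: x_1* = m/(p_1 + p_2·(x_2/x_1)).
Numerically x_2/x_1 = 0.000539, so x_1* = 425/(0.8 + 10.5·0.000539) = 527.517 and x_2* = 0.000539·527.517 = 0.2844.

x_1* = 527.517, x_2* = 0.2844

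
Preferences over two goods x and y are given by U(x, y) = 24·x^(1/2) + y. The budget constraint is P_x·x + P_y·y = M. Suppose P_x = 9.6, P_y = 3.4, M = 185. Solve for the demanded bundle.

x* = 18.0625, y* = 3.4118

Set MRS = P_x/P_y: 12·x^(−1/2) = P_x/P_y.
Solve: √x = 12·P_y/P_x, so x*(P_x,P_y) = (12·P_y/P_x)², and y* = (M − P_x·x*)/P_y.
Plugging in: x* = (12·3.4/9.6)² = 18.0625, y* = 3.4118.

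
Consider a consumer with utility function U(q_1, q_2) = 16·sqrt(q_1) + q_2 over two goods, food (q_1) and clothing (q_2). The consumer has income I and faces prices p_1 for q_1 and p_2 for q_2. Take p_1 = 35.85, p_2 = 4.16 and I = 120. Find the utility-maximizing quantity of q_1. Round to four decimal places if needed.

MU_q_1 = 8/√q_1, MU_q_2 = 1. Tangency: 8/√q_1 = p_1/p_2.
Solve: √q_1 = 8·p_2/p_1, so q_1*(p_1,p_2) = (8·p_2/p_1)², and q_2* = (I − p_1·q_1*)/p_2.
Plugging in: q_1* = (8·4.16/35.85)² = 0.8618.

q_1* = 0.8618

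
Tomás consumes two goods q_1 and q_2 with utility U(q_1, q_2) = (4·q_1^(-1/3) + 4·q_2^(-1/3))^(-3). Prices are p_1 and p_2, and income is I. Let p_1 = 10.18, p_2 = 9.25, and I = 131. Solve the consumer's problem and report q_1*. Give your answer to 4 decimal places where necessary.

q_1* = 6.5112

MRS = MU_q_1/MU_q_2 = (q_2/q_1)^(4/3). Set equal to p_1/p_2.
Hence q_2/q_1 = (p_1/p_2)^(1/(4/3)), i.e. raised to the 0.75 power.
With the ratio pinned down, the budget gives q_1* = I/(p_1 + p_2·(q_2/q_1)) and q_2* = (q_2/q_1)·q_1*.
Numerically q_2/q_1 = 1.074495, so q_1* = 131/(10.18 + 9.25·1.074495) = 6.5112.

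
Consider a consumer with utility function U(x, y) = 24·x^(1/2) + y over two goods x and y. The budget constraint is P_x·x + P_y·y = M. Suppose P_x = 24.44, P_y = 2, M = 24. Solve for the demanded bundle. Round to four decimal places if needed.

Utility is quasi-linear in y; the FOC for x is 12/√x = P_x/P_y.
Thus x* = (12·P_y/P_x)² — independent of M — with the rest of income spent on y.
Plugging in: x* = (12·2/24.44)² = 0.9643, y* = 0.216.

x* = 0.9643, y* = 0.216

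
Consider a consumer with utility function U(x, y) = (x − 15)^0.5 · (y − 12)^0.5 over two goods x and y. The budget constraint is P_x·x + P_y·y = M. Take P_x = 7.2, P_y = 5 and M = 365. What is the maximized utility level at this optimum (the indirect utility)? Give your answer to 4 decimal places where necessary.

V = 16.4167

Substituting into the budget: x* = 15 + 0.5·(M − 15·P_x − 12·P_y)/P_x, and y* = 12 + 0.5·(…)/P_y.
Discretionary income = 365 − 15·7.2 − 12·5 = 197; x* = 15 + 0.5·197/7.2 = 28.6806; y* = 12 + 0.5·197/5 = 31.7.
Utility at the optimum: U(28.6806, 31.7) = 16.4167.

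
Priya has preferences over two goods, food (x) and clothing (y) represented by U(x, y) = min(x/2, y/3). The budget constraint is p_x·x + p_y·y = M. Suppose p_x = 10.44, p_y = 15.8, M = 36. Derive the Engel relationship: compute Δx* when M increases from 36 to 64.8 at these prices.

Leontief preferences: the optimum is at the kink where x/2 = y/3, i.e. y = (3/2)·x.
Budget: p_x·x + p_y·(3/2)·x = M, so (2·p_x + 3·p_y)·x = 2·M.
Demand: x*(p_x,p_y,M) = 2·M/(2·p_x + 3·p_y), y* = 3·M/(2·p_x + 3·p_y).
Here 2·10.44 + 3·15.8 = 68.28, giving x* = 1.0545.
At M' = 64.8: x* = 1.8981. Change: 1.8981 − 1.0545 = 0.8436.

Δx* = 0.8436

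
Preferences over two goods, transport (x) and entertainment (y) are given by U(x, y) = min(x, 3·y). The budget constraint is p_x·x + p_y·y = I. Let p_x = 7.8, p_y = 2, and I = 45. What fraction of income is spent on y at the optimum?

With perfect complements, no substitution: consume in ratio x:y = 3:1.
Budget: p_x·x + p_y·(1/3)·x = I, so (3·p_x + p_y)·x = 3·I.
Demand: x*(p_x,p_y,I) = 3·I/(3·p_x + p_y), y* = I/(3·p_x + p_y).
Here 3·7.8 + 2 = 25.4, giving x* = 5.315 and y* = 1.7717.
Expenditure on y: 2·1.7717 = 3.5433; share = 0.0787.

share on y = 0.0787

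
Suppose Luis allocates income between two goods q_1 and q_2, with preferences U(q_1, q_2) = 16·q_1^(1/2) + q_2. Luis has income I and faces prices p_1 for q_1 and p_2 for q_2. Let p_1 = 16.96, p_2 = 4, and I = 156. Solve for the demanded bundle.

q_1* = 3.56, q_2* = 23.9057

Utility is quasi-linear in q_2; the FOC for q_1 is 8/√q_1 = p_1/p_2.
Solve: √q_1 = 8·p_2/p_1, so q_1*(p_1,p_2) = (8·p_2/p_1)², and q_2* = (I − p_1·q_1*)/p_2.
Plugging in: q_1* = (8·4/16.96)² = 3.56, q_2* = 23.9057.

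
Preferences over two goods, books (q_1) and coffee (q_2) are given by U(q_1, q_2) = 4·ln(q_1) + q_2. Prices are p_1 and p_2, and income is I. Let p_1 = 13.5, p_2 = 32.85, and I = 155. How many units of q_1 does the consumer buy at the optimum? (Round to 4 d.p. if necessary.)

q_1* = 9.7333

So q_1*(p_1,p_2) = 4·p_2/p_1, independent of income; and q_2* = (I − 4·p_2)/p_2.
At the given prices: q_1* = 4·32.85/13.5 = 9.7333.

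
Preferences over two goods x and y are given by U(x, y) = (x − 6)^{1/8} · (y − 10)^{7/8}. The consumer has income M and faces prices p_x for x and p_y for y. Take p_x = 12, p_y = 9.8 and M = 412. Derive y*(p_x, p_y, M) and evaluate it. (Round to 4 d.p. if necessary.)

y* = 31.6071

Substituting into the budget: x* = 6 + 0.125·(M − 6·p_x − 10·p_y)/p_x, and y* = 10 + 0.875·(…)/p_y.
Discretionary income = 412 − 6·12 − 10·9.8 = 242; y* = 10 + 0.875·242/9.8 = 31.6071.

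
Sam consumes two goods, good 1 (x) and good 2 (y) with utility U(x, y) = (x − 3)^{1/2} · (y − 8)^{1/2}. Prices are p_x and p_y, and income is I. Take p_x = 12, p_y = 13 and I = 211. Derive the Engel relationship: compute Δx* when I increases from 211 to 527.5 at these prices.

Δx* = 13.1875

MRS = (y−8)/(x−3). Tangency with p_x/p_y gives y−8 = (p_x/p_y)·(x−3).
After buying the subsistence bundle (3, 8), a share 0.5 of the remaining income goes to x: x* = 3 + 0.5·(I − 3p_x − 8p_y)/p_x.
Discretionary income = 211 − 3·12 − 8·13 = 71; x* = 3 + 0.5·71/12 = 5.9583.
At I' = 527.5: x* = 19.1458. Change: 19.1458 − 5.9583 = 13.1875.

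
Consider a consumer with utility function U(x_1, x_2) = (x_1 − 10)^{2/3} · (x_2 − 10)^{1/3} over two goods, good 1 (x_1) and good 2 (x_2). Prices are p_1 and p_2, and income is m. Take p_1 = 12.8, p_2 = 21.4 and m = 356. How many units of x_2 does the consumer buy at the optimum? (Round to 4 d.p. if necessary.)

x_2* = 10.2181

This is Cobb-Douglas in (x_1−10, x_2−10): tangency gives 2/3·p_2·(x_2−10) = 1/3·p_1·(x_1−10).
After buying the subsistence bundle (10, 10), a share 2/3 of the remaining income goes to x_1: x_1* = 10 + 2/3·(m − 10p_1 − 10p_2)/p_1.
Discretionary income = 356 − 10·12.8 − 10·21.4 = 14; x_2* = 10 + 1/3·14/21.4 = 10.2181.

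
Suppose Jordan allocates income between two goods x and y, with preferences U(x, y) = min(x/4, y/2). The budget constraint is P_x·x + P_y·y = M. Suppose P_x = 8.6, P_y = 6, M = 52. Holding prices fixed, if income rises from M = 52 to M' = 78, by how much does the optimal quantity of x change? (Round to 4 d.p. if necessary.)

Δx* = 2.2414

Leontief preferences: the optimum is at the kink where x/4 = y/2, i.e. y = (1/2)·x.
Budget: P_x·x + P_y·(1/2)·x = M, so (4·P_x + 2·P_y)·x = 4·M.
Demand: x*(P_x,P_y,M) = 4·M/(4·P_x + 2·P_y), y* = 2·M/(4·P_x + 2·P_y).
Here 4·8.6 + 2·6 = 46.4, giving x* = 4.4828.
At M' = 78: x* = 6.7241. Change: 6.7241 − 4.4828 = 2.2414.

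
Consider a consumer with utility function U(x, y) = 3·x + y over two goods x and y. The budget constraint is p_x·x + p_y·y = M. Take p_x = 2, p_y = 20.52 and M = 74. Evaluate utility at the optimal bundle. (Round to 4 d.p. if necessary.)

V = 111

Perfect substitutes: compare marginal utility per dollar. 3/p_x vs 1/p_y → 1.5 vs 0.0487.
x gives more utility per dollar, so spend all income on x: x* = M/p_x, y* = 0.
Numerically: x* = 37, y* = 0.
Utility at the optimum: U(37, 0) = 111.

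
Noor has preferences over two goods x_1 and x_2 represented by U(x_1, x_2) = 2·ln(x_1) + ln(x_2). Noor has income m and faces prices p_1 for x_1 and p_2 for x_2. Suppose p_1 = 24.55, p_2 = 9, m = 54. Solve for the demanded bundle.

x_1* = 1.4664, x_2* = 2

MU_x_1/MU_x_2 = (2·x_2)/(x_1); tangency sets this equal to p_1/p_2.
So 2·p_2·x_2 = p_1·x_1; combined with the budget, a share 2/3 of income goes to x_1.
Demand: x_1*(p_1,p_2,m) = 2/3·m/p_1 and x_2* = 1/3·m/p_2.
At p_1=24.55, p_2=9, m=54: x_1* = 2/3·54/24.55 = 1.4664, x_2* = 2.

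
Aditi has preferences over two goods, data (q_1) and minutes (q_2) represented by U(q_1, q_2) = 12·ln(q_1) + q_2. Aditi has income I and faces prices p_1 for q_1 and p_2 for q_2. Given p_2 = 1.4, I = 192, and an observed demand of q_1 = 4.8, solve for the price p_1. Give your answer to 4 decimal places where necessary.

p_1 = 3.5

MU_q_1 = 12/q_1, MU_q_2 = 1. Tangency: 12/q_1 = p_1/p_2.
So q_1*(p_1,p_2) = 12·p_2/p_1, independent of income; and q_2* = (I − 12·p_2)/p_2.
Set q_1* = 4.8 in the demand function and solve for p_1: p_1 = 3.5.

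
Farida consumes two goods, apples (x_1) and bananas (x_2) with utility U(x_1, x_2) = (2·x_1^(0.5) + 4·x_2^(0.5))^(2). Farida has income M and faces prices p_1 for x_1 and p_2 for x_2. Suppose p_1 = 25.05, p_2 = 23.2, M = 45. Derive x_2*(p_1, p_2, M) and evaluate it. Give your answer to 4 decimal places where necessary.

x_2* = 1.575

MRS = MU_x_1/MU_x_2 = (1/2)·(x_2/x_1)^(0.5). Set equal to p_1/p_2.
Solve for the ratio: x_2/x_1 = [2·p_1/p_2]^(2).
Substitute x_2 = (x_2/x_1)·x_1 into the budget: x_1* = M/(p_1 + p_2·(x_2/x_1)).
Numerically x_2/x_1 = 4.663366, so x_1* = 45/(25.05 + 23.2·4.663366) = 0.3377 and x_2* = 4.663366·0.3377 = 1.575.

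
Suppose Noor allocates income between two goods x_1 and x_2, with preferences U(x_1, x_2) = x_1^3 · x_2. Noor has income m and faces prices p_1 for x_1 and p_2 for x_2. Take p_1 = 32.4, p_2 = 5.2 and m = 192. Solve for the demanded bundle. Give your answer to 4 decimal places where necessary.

x_1* = 4.4444, x_2* = 9.2308

Tangency: MRS = 3·x_2/x_1 = p_1/p_2.
So 3·p_2·x_2 = p_1·x_1; combined with the budget, a share 0.75 of income goes to x_1.
Demand: x_1*(p_1,p_2,m) = 0.75·m/p_1 and x_2* = 0.25·m/p_2.
At p_1=32.4, p_2=5.2, m=192: x_1* = 0.75·192/32.4 = 4.4444, x_2* = 9.2308.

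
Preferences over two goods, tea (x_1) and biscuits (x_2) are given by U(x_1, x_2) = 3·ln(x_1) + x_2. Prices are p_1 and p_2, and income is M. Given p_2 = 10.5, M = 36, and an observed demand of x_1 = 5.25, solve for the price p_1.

p_1 = 6

MU_x_1 = 3/x_1, MU_x_2 = 1. Tangency: 3/x_1 = p_1/p_2.
So x_1*(p_1,p_2) = 3·p_2/p_1, independent of income; and x_2* = (M − 3·p_2)/p_2.
Set x_1* = 5.25 in the demand function and solve for p_1: p_1 = 6.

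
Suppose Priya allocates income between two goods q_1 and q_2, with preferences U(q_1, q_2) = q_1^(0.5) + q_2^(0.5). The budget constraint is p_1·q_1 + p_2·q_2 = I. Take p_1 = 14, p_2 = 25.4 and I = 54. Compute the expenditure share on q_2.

share on q_2 = 0.3553

With the ratio pinned down, the budget gives q_1* = I/(p_1 + p_2·(q_2/q_1)) and q_2* = (q_2/q_1)·q_1*.
Numerically q_2/q_1 = 0.303801, so q_1* = 54/(14 + 25.4·0.303801) = 2.4866 and q_2* = 0.303801·2.4866 = 0.7554.
Expenditure on q_2: 25.4·0.7554 = 19.1878; share = 0.3553.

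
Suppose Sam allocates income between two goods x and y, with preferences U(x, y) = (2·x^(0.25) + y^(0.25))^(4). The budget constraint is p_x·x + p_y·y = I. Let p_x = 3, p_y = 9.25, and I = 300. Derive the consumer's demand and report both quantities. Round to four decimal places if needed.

MRS = MU_x/MU_y = 2·(y/x)^(0.75). Set equal to p_x/p_y.
Hence y/x = ((1/2)·p_x/p_y)^(1/(0.75)), i.e. raised to the 4/3 power.
With the ratio pinned down, the budget gives x* = I/(p_x + p_y·(y/x)) and y* = (y/x)·x*.
Numerically y/x = 0.08843, so x* = 300/(3 + 9.25·0.08843) = 78.5756 and y* = 0.08843·78.5756 = 6.9484.

x* = 78.5756, y* = 6.9484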